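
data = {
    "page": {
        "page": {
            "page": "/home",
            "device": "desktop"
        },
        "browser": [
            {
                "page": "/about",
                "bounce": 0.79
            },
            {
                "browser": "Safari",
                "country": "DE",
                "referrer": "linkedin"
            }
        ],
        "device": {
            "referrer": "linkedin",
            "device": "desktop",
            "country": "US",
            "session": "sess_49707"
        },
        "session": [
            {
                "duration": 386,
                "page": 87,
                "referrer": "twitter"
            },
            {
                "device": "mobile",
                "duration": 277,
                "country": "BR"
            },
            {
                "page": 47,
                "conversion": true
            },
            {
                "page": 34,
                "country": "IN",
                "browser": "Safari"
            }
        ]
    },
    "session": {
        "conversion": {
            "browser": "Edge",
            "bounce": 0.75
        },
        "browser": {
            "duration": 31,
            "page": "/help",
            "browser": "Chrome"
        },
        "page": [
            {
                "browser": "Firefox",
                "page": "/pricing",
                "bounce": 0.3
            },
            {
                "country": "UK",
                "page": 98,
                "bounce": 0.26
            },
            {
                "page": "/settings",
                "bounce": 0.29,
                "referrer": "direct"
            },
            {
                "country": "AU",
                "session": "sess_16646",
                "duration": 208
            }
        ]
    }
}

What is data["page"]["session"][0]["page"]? 87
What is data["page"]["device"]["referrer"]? "linkedin"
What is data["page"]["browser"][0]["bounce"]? 0.79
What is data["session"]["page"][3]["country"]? "AU"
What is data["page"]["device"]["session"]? "sess_49707"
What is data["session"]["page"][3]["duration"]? 208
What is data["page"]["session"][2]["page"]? 47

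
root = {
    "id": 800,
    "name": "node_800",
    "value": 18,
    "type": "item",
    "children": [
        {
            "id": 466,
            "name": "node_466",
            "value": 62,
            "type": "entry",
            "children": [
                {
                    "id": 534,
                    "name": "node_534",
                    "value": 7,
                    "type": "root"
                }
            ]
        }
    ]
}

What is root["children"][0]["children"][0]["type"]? "root"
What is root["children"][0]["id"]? 466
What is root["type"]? "item"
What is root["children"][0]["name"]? "node_466"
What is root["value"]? 18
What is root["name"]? "node_800"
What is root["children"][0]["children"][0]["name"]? "node_534"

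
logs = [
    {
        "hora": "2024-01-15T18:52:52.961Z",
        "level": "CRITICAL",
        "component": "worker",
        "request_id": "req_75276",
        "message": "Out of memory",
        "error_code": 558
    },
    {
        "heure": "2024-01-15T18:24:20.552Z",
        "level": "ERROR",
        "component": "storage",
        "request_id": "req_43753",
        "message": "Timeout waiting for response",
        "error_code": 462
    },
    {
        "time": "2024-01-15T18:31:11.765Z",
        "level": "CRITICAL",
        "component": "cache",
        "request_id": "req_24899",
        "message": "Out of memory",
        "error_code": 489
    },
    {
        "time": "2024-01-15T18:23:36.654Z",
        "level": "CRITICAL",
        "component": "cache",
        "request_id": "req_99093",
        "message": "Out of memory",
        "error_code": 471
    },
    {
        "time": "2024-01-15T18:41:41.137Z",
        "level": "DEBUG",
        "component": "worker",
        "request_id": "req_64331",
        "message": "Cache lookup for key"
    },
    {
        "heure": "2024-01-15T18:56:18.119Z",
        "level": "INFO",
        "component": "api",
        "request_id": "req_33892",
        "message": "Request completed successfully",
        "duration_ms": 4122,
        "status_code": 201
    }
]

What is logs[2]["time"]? "2024-01-15T18:31:11.765Z"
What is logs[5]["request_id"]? "req_33892"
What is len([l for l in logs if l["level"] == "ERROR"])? 1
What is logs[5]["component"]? "api"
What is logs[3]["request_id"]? "req_99093"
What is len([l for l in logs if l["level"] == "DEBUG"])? 1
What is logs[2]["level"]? "CRITICAL"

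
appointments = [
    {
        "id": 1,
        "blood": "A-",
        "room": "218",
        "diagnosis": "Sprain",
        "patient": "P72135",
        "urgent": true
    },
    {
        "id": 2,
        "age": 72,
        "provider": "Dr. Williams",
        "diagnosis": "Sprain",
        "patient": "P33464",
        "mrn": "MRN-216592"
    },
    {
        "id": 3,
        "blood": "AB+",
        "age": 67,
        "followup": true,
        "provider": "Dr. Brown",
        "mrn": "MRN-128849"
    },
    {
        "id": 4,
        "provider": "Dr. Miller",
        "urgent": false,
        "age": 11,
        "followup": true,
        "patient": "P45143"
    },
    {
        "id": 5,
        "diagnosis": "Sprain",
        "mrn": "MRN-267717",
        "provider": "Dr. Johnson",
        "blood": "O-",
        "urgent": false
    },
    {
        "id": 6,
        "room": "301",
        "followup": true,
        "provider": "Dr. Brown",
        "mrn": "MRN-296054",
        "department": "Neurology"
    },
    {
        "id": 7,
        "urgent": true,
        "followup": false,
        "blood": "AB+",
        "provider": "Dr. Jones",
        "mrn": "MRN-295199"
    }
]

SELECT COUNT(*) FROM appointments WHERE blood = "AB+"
2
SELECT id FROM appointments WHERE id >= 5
[5, 6, 7]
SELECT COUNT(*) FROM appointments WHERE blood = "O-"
1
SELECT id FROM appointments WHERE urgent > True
[]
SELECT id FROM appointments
[1, 2, 3, 4, 5, 6, 7]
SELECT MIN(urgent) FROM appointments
False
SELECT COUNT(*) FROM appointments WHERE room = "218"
1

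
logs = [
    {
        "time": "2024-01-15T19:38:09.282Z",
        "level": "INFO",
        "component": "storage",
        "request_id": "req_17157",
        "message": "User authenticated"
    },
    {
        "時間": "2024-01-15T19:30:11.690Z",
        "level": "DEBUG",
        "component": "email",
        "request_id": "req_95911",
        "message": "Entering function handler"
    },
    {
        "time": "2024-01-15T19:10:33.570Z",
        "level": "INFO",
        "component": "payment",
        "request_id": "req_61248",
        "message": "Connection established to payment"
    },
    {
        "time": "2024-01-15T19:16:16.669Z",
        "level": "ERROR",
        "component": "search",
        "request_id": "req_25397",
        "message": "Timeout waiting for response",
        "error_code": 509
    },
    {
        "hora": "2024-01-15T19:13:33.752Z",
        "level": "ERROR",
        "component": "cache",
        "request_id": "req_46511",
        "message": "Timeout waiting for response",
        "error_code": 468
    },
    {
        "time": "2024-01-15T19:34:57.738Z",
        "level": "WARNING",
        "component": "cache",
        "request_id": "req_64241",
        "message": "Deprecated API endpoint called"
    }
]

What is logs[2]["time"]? "2024-01-15T19:10:33.570Z"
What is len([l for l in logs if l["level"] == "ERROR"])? 2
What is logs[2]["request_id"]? "req_61248"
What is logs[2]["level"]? "INFO"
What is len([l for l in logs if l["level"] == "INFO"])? 2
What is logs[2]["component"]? "payment"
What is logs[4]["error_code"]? 468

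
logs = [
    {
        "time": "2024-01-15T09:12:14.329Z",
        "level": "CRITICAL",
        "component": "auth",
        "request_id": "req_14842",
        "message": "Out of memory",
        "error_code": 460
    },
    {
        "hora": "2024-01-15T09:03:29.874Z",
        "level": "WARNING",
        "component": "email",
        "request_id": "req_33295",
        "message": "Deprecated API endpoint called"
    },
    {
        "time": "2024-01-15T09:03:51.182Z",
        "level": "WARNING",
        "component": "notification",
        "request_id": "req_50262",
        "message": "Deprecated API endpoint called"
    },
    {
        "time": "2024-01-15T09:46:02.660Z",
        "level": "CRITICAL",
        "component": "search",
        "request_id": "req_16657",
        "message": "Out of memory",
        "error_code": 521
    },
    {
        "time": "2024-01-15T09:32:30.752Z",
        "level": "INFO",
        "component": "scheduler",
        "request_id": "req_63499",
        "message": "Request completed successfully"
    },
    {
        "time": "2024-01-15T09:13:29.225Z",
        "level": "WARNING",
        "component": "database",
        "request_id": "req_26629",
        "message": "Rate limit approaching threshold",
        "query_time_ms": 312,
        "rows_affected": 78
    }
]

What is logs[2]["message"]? "Deprecated API endpoint called"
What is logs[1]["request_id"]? "req_33295"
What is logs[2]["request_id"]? "req_50262"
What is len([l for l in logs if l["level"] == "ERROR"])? 0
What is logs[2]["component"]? "notification"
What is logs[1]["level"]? "WARNING"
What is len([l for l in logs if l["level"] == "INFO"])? 1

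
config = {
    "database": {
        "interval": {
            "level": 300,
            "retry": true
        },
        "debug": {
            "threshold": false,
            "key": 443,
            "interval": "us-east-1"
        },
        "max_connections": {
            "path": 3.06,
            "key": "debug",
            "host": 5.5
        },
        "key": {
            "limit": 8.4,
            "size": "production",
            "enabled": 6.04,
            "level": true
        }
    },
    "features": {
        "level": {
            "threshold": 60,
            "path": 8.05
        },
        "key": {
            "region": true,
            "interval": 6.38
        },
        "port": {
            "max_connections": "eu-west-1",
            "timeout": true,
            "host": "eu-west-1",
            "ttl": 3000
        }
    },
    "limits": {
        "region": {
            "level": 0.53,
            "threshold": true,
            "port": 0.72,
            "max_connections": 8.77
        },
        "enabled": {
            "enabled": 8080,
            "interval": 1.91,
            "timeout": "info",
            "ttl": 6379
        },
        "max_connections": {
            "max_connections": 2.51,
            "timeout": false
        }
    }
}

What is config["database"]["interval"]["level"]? 300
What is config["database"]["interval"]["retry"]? True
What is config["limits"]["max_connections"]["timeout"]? False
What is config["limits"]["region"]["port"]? 0.72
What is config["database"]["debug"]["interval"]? "us-east-1"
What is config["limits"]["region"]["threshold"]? True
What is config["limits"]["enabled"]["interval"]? 1.91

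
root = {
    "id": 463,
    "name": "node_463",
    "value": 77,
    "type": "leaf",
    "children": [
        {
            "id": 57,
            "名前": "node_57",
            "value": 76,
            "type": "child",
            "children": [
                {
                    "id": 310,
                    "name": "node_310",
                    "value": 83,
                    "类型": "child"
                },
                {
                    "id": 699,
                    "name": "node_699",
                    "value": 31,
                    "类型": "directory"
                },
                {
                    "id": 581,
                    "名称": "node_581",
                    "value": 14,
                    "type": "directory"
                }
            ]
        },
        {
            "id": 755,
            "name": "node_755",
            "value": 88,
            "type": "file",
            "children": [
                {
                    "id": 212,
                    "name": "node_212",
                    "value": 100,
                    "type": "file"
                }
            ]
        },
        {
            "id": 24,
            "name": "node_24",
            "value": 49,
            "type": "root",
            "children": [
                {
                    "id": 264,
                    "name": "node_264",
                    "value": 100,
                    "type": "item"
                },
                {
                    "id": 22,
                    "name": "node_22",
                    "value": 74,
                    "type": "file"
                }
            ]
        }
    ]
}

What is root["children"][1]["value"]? 88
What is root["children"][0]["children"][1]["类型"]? "directory"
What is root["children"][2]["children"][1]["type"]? "file"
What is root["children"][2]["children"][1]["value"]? 74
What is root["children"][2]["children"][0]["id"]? 264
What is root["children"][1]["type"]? "file"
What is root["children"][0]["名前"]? "node_57"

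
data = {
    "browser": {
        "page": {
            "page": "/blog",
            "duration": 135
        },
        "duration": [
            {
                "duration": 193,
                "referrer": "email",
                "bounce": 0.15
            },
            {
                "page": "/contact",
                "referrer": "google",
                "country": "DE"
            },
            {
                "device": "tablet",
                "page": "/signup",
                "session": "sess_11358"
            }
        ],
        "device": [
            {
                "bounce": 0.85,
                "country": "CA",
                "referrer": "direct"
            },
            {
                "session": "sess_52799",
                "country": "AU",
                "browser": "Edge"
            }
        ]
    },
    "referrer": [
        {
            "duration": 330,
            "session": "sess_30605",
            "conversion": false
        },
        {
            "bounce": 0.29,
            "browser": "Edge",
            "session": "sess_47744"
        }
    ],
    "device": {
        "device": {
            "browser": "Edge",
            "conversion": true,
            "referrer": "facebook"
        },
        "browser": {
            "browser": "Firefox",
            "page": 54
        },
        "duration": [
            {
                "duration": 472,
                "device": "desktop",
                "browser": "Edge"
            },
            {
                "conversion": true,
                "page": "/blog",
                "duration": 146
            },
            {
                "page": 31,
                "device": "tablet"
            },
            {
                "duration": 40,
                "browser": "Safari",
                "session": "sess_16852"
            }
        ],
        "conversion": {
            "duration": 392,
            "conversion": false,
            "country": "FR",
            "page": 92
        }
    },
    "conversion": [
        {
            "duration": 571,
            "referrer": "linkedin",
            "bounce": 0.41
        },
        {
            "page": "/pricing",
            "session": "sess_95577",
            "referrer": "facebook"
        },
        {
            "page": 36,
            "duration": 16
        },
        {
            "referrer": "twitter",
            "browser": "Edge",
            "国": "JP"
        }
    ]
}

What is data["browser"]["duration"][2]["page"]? "/signup"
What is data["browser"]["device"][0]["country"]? "CA"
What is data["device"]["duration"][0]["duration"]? 472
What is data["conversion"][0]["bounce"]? 0.41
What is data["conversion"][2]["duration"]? 16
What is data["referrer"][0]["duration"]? 330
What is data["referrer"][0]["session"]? "sess_30605"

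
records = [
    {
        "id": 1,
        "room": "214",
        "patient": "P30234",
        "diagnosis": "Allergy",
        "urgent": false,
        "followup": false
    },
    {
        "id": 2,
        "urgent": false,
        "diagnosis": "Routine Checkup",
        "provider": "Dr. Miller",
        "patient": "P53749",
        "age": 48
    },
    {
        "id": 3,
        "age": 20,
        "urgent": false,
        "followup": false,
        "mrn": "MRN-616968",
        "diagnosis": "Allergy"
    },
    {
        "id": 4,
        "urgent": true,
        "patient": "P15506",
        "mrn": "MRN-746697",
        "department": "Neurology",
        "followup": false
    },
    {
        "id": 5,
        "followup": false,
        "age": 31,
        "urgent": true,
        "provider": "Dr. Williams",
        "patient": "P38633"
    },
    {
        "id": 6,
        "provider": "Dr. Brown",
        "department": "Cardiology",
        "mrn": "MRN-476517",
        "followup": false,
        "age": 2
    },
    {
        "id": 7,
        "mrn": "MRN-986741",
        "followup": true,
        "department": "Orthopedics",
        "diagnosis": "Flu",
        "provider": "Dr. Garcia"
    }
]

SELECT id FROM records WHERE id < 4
[1, 2, 3]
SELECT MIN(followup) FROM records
False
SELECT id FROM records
[1, 2, 3, 4, 5, 6, 7]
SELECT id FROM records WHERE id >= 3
[3, 4, 5, 6, 7]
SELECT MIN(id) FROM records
1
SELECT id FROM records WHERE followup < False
[]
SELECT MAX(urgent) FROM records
True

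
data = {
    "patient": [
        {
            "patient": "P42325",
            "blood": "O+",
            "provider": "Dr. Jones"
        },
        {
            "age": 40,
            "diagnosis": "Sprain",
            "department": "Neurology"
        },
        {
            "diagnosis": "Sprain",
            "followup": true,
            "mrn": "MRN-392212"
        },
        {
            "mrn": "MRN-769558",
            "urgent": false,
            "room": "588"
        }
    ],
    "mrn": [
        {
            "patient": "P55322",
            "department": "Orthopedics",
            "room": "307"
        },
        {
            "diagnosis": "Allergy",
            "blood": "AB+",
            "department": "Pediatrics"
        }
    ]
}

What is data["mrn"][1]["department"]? "Pediatrics"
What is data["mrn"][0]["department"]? "Orthopedics"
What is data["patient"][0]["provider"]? "Dr. Jones"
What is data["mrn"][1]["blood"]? "AB+"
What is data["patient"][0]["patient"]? "P42325"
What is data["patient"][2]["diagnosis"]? "Sprain"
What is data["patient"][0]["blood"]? "O+"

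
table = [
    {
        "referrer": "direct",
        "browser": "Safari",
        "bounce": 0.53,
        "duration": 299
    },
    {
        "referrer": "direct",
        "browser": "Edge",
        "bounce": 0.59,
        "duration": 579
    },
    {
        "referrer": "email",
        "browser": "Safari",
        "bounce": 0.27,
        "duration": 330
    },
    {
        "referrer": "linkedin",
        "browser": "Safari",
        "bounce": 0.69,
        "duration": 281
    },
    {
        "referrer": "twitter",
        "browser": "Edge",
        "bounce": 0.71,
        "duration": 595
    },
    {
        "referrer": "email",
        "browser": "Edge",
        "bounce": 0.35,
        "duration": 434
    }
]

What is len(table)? 6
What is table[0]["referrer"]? "direct"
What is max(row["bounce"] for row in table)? 0.71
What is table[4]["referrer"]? "twitter"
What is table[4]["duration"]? 595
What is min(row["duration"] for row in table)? 281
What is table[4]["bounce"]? 0.71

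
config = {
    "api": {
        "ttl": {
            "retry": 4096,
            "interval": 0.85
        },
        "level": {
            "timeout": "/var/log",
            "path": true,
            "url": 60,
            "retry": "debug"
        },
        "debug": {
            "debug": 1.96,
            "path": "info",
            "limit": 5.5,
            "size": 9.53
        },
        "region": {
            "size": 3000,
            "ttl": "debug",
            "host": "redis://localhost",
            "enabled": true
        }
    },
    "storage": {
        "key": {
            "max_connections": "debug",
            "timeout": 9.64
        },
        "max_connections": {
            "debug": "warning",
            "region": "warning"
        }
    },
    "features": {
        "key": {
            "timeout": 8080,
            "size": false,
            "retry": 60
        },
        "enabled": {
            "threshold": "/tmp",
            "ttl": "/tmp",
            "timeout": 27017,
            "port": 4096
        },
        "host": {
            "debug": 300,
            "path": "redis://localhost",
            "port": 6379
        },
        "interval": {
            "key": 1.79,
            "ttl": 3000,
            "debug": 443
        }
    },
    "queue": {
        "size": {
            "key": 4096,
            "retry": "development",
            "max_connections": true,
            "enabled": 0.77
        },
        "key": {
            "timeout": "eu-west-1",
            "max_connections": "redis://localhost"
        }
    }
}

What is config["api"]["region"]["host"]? "redis://localhost"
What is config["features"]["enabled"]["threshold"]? "/tmp"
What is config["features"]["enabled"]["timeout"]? 27017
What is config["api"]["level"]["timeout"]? "/var/log"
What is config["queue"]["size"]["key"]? 4096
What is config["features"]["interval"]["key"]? 1.79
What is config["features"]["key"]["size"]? False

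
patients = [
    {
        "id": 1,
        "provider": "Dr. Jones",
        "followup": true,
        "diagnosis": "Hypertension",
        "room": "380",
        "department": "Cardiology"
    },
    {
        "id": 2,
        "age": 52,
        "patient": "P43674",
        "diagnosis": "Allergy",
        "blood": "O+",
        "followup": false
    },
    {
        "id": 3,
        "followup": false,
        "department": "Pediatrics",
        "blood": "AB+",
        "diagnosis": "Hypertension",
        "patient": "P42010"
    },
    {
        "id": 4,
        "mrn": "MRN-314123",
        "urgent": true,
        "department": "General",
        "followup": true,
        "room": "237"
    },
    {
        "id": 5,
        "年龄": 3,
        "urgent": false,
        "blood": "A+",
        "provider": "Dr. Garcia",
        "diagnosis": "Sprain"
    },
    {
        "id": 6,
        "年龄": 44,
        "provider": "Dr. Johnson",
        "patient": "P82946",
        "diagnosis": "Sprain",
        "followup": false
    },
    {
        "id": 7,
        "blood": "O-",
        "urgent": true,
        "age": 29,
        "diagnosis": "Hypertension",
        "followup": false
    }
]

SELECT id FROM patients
[1, 2, 3, 4, 5, 6, 7]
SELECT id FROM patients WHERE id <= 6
[1, 2, 3, 4, 5, 6]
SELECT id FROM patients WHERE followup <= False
[2, 3, 6, 7]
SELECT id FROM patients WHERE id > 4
[5, 6, 7]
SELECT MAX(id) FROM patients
7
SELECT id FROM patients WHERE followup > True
[]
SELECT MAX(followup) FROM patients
True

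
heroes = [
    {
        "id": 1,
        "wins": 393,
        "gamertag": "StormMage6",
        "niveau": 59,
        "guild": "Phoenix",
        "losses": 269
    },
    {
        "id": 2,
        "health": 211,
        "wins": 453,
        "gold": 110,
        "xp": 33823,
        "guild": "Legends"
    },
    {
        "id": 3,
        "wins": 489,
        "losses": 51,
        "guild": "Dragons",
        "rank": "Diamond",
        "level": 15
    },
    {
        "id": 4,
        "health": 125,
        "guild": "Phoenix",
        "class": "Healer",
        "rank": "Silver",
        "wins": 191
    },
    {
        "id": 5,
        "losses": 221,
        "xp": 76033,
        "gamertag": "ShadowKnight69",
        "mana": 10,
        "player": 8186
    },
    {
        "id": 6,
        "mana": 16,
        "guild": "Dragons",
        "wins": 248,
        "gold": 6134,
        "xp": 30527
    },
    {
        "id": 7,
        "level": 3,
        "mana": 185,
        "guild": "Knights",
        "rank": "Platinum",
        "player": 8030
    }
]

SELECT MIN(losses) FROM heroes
51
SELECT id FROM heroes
[1, 2, 3, 4, 5, 6, 7]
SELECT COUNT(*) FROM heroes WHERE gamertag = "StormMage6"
1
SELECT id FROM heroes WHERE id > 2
[3, 4, 5, 6, 7]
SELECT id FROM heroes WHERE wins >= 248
[1, 2, 3, 6]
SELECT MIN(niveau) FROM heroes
59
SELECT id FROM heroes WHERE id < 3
[1, 2]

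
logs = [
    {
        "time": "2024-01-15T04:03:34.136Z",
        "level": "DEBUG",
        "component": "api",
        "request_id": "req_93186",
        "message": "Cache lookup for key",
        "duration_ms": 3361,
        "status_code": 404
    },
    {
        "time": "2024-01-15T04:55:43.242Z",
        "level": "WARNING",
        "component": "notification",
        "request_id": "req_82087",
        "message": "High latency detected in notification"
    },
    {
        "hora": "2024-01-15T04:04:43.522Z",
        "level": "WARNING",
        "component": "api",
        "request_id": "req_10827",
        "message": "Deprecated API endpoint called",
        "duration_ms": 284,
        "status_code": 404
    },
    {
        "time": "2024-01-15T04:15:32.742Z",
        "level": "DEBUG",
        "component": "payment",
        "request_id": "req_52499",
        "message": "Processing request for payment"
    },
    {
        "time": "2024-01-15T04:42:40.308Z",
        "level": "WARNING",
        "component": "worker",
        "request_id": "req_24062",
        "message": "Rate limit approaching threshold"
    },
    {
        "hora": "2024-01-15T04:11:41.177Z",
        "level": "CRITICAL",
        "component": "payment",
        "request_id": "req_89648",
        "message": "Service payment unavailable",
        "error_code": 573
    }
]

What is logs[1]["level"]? "WARNING"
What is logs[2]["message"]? "Deprecated API endpoint called"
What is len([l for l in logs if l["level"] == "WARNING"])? 3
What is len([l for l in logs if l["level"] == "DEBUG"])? 2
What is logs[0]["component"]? "api"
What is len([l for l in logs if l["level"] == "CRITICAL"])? 1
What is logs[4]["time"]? "2024-01-15T04:42:40.308Z"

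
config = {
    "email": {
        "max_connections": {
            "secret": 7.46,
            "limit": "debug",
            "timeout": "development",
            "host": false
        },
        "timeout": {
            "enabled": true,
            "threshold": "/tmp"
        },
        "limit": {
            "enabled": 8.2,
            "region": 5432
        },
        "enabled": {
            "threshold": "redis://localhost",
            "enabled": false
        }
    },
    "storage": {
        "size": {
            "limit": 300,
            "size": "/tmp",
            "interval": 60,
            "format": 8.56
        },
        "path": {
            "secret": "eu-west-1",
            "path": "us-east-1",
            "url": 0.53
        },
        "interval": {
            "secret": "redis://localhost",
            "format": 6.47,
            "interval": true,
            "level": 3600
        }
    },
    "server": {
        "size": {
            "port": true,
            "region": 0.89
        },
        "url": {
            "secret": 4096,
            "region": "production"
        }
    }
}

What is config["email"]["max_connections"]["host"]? False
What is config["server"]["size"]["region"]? 0.89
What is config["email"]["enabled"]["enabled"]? False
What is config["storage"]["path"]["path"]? "us-east-1"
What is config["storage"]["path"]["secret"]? "eu-west-1"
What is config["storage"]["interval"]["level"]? 3600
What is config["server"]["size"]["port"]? True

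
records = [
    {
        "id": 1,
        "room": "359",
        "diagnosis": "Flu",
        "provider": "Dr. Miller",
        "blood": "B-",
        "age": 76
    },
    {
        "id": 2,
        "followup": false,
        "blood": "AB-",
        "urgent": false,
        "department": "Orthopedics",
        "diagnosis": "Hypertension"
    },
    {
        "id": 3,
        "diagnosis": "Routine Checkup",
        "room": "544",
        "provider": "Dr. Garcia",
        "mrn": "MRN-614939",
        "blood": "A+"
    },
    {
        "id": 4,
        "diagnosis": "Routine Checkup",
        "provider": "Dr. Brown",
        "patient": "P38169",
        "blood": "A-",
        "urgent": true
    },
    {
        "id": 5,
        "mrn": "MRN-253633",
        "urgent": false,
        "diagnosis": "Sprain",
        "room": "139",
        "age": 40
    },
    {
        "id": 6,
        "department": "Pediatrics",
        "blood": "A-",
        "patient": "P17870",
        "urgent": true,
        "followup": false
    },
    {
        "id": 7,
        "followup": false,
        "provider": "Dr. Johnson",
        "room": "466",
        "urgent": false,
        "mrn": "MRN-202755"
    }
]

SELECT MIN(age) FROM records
40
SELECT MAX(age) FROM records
76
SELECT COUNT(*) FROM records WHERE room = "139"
1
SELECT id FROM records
[1, 2, 3, 4, 5, 6, 7]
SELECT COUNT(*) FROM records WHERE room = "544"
1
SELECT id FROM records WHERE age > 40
[1]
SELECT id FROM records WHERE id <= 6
[1, 2, 3, 4, 5, 6]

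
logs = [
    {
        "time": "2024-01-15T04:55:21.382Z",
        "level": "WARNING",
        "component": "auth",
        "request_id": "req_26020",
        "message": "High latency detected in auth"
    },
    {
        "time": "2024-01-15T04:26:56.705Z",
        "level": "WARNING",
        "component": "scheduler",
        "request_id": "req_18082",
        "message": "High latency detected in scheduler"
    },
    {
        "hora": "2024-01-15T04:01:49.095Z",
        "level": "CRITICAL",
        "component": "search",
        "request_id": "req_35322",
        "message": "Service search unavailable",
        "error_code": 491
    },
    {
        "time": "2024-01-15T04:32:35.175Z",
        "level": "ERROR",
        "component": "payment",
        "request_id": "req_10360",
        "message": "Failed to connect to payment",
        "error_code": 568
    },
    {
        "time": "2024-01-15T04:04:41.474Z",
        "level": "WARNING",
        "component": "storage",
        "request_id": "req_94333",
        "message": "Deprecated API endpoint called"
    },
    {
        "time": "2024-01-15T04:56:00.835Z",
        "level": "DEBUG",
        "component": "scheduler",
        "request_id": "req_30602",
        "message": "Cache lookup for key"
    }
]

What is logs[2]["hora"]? "2024-01-15T04:01:49.095Z"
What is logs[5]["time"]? "2024-01-15T04:56:00.835Z"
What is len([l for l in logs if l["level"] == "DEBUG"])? 1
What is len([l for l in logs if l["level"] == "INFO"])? 0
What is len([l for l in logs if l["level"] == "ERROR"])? 1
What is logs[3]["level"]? "ERROR"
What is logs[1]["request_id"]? "req_18082"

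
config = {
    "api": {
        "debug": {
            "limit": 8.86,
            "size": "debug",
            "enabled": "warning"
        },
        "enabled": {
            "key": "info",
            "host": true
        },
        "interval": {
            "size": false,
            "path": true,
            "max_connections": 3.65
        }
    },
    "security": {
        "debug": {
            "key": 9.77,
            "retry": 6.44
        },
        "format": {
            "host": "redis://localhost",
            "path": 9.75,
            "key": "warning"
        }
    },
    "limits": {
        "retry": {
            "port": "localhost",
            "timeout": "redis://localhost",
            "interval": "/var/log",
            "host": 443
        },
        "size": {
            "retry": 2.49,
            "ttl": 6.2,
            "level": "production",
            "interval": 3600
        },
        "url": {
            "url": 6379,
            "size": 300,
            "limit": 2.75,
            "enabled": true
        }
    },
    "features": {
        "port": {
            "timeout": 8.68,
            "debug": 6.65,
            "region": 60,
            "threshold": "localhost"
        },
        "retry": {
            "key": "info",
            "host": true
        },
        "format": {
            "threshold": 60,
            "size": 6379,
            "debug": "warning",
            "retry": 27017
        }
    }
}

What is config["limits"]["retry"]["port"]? "localhost"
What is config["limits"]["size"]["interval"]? 3600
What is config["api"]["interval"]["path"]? True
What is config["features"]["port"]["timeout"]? 8.68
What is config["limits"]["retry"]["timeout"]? "redis://localhost"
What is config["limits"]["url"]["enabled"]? True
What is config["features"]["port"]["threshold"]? "localhost"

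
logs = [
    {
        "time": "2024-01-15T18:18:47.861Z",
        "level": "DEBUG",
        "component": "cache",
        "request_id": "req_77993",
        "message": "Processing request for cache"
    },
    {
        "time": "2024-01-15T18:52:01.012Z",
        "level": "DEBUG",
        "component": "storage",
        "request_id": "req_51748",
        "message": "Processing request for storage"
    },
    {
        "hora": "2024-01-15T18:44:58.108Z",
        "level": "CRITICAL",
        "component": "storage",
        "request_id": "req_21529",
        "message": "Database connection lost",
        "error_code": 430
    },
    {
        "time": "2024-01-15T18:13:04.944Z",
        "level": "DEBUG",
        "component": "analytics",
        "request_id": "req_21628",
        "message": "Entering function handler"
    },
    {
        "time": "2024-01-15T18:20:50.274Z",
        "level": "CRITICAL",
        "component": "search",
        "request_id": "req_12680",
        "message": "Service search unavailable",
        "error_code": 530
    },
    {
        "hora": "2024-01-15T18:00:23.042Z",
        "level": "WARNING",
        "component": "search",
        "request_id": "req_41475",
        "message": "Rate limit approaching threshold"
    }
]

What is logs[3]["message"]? "Entering function handler"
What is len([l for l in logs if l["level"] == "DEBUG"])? 3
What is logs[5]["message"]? "Rate limit approaching threshold"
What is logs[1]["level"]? "DEBUG"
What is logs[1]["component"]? "storage"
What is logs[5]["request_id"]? "req_41475"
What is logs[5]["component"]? "search"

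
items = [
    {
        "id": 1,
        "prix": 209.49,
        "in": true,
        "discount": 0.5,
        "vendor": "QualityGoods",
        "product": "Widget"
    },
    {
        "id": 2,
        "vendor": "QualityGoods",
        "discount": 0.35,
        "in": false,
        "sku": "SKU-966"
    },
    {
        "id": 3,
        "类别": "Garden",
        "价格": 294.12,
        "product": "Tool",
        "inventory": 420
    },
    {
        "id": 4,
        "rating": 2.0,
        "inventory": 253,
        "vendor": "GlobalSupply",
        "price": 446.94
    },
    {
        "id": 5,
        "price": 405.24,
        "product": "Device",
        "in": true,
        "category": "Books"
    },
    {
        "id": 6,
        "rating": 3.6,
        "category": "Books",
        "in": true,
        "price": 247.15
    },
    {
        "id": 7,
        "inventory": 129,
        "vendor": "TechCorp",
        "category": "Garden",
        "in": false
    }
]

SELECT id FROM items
[1, 2, 3, 4, 5, 6, 7]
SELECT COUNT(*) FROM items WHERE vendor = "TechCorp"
1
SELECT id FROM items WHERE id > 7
[]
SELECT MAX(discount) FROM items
0.5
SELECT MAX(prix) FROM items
209.49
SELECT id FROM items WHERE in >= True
[1, 5, 6]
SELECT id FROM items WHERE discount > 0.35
[1]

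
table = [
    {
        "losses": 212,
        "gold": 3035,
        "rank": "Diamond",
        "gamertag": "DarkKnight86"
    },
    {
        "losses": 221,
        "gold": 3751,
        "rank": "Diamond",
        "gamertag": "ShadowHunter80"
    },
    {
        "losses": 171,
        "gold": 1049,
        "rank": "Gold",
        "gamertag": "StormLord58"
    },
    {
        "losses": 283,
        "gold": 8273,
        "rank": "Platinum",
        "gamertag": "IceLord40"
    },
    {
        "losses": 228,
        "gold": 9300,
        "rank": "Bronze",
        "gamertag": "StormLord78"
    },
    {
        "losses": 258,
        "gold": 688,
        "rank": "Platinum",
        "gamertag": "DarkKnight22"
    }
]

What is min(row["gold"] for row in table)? 688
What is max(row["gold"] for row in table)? 9300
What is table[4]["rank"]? "Bronze"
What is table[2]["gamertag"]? "StormLord58"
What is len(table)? 6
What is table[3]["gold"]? 8273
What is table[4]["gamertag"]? "StormLord78"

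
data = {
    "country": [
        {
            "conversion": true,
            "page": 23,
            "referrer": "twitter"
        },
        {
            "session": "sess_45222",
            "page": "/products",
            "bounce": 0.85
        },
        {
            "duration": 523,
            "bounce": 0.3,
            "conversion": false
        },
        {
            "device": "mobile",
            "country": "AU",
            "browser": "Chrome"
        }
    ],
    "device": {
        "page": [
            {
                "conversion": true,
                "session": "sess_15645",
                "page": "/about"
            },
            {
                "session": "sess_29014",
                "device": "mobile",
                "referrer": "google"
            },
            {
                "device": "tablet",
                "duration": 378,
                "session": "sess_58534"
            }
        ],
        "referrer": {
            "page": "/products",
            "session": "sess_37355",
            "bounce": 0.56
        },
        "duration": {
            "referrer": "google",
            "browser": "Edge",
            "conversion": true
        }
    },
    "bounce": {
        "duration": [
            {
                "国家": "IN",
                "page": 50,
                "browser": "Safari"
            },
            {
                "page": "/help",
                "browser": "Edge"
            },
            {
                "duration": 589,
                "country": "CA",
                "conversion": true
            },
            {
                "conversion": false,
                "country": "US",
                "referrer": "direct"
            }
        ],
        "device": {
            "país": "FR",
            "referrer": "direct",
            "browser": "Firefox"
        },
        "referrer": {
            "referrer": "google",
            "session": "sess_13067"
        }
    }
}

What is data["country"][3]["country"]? "AU"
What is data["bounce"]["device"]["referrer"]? "direct"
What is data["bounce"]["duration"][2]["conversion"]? True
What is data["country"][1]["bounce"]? 0.85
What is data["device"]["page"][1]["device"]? "mobile"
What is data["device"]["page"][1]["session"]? "sess_29014"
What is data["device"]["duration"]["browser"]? "Edge"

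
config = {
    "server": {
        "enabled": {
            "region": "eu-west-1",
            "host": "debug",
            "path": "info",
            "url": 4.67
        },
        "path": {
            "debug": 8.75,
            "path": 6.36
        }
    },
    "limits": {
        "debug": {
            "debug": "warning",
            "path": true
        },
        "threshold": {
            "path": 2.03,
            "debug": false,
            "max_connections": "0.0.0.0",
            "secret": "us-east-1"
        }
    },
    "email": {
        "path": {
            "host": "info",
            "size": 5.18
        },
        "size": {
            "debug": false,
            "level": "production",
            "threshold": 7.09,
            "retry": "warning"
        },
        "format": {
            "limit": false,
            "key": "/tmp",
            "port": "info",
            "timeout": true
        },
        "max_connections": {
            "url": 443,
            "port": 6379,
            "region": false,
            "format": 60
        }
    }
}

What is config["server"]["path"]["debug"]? 8.75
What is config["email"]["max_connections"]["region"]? False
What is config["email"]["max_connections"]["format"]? 60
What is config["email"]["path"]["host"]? "info"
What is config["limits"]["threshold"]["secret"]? "us-east-1"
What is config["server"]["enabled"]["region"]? "eu-west-1"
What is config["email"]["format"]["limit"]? False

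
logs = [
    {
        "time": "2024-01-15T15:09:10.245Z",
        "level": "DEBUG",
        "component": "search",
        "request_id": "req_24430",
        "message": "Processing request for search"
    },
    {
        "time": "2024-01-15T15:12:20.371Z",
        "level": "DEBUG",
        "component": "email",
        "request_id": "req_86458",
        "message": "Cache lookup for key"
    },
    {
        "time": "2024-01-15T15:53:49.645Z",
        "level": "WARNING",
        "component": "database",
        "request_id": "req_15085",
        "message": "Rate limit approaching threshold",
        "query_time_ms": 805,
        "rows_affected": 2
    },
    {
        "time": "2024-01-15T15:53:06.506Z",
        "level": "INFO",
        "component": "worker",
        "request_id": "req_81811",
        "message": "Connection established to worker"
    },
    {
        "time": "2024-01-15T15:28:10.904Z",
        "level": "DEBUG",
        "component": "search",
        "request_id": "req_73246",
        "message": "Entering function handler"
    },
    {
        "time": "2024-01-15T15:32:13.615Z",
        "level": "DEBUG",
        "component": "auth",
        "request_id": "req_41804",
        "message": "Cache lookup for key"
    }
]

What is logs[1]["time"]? "2024-01-15T15:12:20.371Z"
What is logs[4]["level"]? "DEBUG"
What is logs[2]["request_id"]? "req_15085"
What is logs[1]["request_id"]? "req_86458"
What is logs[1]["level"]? "DEBUG"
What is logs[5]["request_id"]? "req_41804"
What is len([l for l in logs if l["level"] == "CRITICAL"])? 0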